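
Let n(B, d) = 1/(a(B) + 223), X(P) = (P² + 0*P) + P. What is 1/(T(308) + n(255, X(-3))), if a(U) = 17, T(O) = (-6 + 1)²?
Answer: 240/6001 ≈ 0.039993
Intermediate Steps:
T(O) = 25 (T(O) = (-5)² = 25)
X(P) = P + P² (X(P) = (P² + 0) + P = P² + P = P + P²)
n(B, d) = 1/240 (n(B, d) = 1/(17 + 223) = 1/240)
1/(T(308) + n(255, X(-3))) = 1/(25 + 1/240) = 1/(6001/240) = 240/6001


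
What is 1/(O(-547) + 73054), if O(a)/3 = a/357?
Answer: 119/8692879 ≈ 1.3689e-5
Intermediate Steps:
O(a) = a/119 (O(a) = 3*(a/357) = a/119)
1/(O(-547) + 73054) = 1/((1/119)*(-547) + 73054) = 1/(-547/119 + 73054) = 1/(8692879/119) = 119/8692879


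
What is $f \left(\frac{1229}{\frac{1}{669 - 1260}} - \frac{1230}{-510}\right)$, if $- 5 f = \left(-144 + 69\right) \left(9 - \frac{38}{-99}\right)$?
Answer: $- \frac{57355168690}{561} \approx -1.0224 \cdot 10^{8}$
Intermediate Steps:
$f = \frac{4645}{33}$ ($f = - \frac{\left(-144 + 69\right) \left(9 - \frac{38}{-99}\right)}{5} = - \frac{\left(-75\right) \left(9 - - \frac{38}{99}\right)}{5} = - \frac{\left(-75\right) \left(9 + \frac{38}{99}\right)}{5} = - \frac{\left(-75\right) \frac{929}{99}}{5} = \left(- \frac{1}{5}\right) \left(- \frac{23225}{33}\right) = \frac{4645}{33} \approx 140.76$)
$f \left(\frac{1229}{\frac{1}{669 - 1260}} - \frac{1230}{-510}\right) = \frac{4645 \left(\frac{1229}{\frac{1}{669 - 1260}} - \frac{1230}{-510}\right)}{33} = \frac{4645 \left(\frac{1229}{\frac{1}{-591}} - - \frac{41}{17}\right)}{33} = \frac{4645 \left(\frac{1229}{- \frac{1}{591}} + \frac{41}{17}\right)}{33} = \frac{4645 \left(1229 \left(-591\right) + \frac{41}{17}\right)}{33} = \frac{4645 \left(-726339 + \frac{41}{17}\right)}{33} = \frac{4645}{33} \left(- \frac{12347722}{17}\right) = - \frac{57355168690}{561}$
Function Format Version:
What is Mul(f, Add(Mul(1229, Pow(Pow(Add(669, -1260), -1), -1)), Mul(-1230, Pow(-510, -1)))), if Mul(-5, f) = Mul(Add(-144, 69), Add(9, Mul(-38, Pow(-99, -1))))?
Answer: Rational(-57355168690, 561) ≈ -1.0224e+8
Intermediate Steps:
f = Rational(4645, 33) (f = Mul(Rational(-1, 5), Mul(Add(-144, 69), Add(9, Mul(-38, Pow(-99, -1))))) = Mul(Rational(-1, 5), Mul(-75, Add(9, Mul(-38, Rational(-1, 99))))) = Mul(Rational(-1, 5), Mul(-75, Add(9, Rational(38, 99)))) = Mul(Rational(-1, 5), Mul(-75, Rational(929, 99))) = Mul(Rational(-1, 5), Rational(-23225, 33)) = Rational(4645, 33) ≈ 140.76)
Mul(f, Add(Mul(1229, Pow(Pow(Add(669, -1260), -1), -1)), Mul(-1230, Pow(-510, -1)))) = Mul(Rational(4645, 33), Add(Mul(1229, Pow(Pow(Add(669, -1260), -1), -1)), Mul(-1230, Pow(-510, -1)))) = Mul(Rational(4645, 33), Add(Mul(1229, Pow(Pow(-591, -1), -1)), Mul(-1230, Rational(-1, 510)))) = Mul(Rational(4645, 33), Add(Mul(1229, Pow(Rational(-1, 591), -1)), Rational(41, 17))) = Mul(Rational(4645, 33), Add(Mul(1229, -591), Rational(41, 17))) = Mul(Rational(4645, 33), Add(-726339, Rational(41, 17))) = Mul(Rational(4645, 33), Rational(-12347722, 17)) = Rational(-57355168690, 561)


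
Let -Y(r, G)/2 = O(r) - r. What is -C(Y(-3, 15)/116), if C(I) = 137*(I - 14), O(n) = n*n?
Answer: 56444/29 ≈ 1946.3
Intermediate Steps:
O(n) = n**2
Y(r, G) = -2*r**2 + 2*r (Y(r, G) = -2*(r**2 - r) = -2*r**2 + 2*r)
C(I) = -1918 + 137*I (C(I) = 137*(-14 + I) = -1918 + 137*I)
-C(Y(-3, 15)/116) = -(-1918 + 137*((2*(-3)*(1 - 1*(-3)))/116)) = -(-1918 + 137*((2*(-3)*(1 + 3))*(1/116))) = -(-1918 + 137*((2*(-3)*4)*(1/116))) = -(-1918 + 137*(-24*1/116)) = -(-1918 + 137*(-6/29)) = -(-1918 - 822/29) = -1*(-56444/29) = 56444/29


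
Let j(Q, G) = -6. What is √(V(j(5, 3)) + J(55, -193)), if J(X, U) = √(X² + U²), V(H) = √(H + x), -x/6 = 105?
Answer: √(√40274 + 2*I*√159) ≈ 14.194 + 0.88836*I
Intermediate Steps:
x = -630 (x = -6*105 = -630)
V(H) = √(-630 + H) (V(H) = √(H - 630) = √(-630 + H))
J(X, U) = √(U² + X²)
√(V(j(5, 3)) + J(55, -193)) = √(√(-630 - 6) + √((-193)² + 55²)) = √(√(-636) + √(37249 + 3025)) = √(2*I*√159 + √40274) = √(√40274 + 2*I*√159)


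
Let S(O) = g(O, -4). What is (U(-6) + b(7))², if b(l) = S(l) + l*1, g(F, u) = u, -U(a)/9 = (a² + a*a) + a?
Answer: 349281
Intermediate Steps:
U(a) = -18*a² - 9*a (U(a) = -9*((a² + a*a) + a) = -9*((a² + a²) + a) = -9*(2*a² + a) = -9*(a + 2*a²) = -18*a² - 9*a)
S(O) = -4
b(l) = -4 + l (b(l) = -4 + l*1 = -4 + l)
(U(-6) + b(7))² = (-9*(-6)*(1 + 2*(-6)) + (-4 + 7))² = (-9*(-6)*(1 - 12) + 3)² = (-9*(-6)*(-11) + 3)² = (-594 + 3)² = (-591)² = 349281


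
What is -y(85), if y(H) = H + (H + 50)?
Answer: -220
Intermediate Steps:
y(H) = 50 + 2*H (y(H) = H + (50 + H) = 50 + 2*H)
-y(85) = -(50 + 2*85) = -(50 + 170) = -1*220 = -220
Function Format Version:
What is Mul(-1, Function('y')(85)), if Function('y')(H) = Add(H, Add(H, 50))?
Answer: -220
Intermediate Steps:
Function('y')(H) = Add(50, Mul(2, H)) (Function('y')(H) = Add(H, Add(50, H)) = Add(50, Mul(2, H)))
Mul(-1, Function('y')(85)) = Mul(-1, Add(50, Mul(2, 85))) = Mul(-1, Add(50, 170)) = Mul(-1, 220) = -220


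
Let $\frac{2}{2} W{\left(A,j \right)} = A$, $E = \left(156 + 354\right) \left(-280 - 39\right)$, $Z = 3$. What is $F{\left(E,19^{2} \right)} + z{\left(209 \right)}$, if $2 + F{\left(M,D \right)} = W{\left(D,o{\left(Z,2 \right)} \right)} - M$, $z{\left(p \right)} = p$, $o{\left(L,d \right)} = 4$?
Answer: $163258$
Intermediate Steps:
$E = -162690$ ($E = 510 \left(-319\right) = -162690$)
$W{\left(A,j \right)} = A$
$F{\left(M,D \right)} = -2 + D - M$ ($F{\left(M,D \right)} = -2 + \left(D - M\right) = -2 + D - M$)
$F{\left(E,19^{2} \right)} + z{\left(209 \right)} = \left(-2 + 19^{2} - -162690\right) + 209 = \left(-2 + 361 + 162690\right) + 209 = 163049 + 209 = 163258$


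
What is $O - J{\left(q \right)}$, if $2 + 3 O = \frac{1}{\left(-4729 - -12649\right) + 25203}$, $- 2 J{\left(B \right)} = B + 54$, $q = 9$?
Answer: $\frac{6127757}{198738} \approx 30.833$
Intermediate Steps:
$J{\left(B \right)} = -27 - \frac{B}{2}$ ($J{\left(B \right)} = - \frac{B + 54}{2} = - \frac{54 + B}{2} = -27 - \frac{B}{2}$)
$O = - \frac{66245}{99369}$ ($O = - \frac{2}{3} + \frac{1}{3 \left(\left(-4729 - -12649\right) + 25203\right)} = - \frac{2}{3} + \frac{1}{3 \left(\left(-4729 + 12649\right) + 25203\right)} = - \frac{2}{3} + \frac{1}{3 \left(7920 + 25203\right)} = - \frac{2}{3} + \frac{1}{3 \cdot 33123} = - \frac{2}{3} + \frac{1}{3} \cdot \frac{1}{33123} = - \frac{2}{3} + \frac{1}{99369} = - \frac{66245}{99369} \approx -0.66666$)
$O - J{\left(q \right)} = - \frac{66245}{99369} - \left(-27 - \frac{9}{2}\right) = - \frac{66245}{99369} - - \frac{63}{2} = - \frac{66245}{99369} + \frac{63}{2} = \frac{6127757}{198738}$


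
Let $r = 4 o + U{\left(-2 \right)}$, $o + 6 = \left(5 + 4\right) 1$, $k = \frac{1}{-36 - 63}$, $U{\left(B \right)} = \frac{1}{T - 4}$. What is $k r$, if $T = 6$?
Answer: $- \frac{25}{198} \approx -0.12626$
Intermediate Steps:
$U{\left(B \right)} = \frac{1}{2}$ ($U{\left(B \right)} = \frac{1}{6 - 4} = \frac{1}{2}$)
$k = - \frac{1}{99}$ ($k = \frac{1}{-99} = - \frac{1}{99} \approx -0.010101$)
$o = 3$ ($o = -6 + \left(5 + 4\right) 1 = -6 + 9 \cdot 1 = -6 + 9 = 3$)
$r = \frac{25}{2}$ ($r = 4 \cdot 3 + \frac{1}{2} = 12 + \frac{1}{2} = \frac{25}{2} \approx 12.5$)
$k r = \left(- \frac{1}{99}\right) \frac{25}{2} = - \frac{25}{198}$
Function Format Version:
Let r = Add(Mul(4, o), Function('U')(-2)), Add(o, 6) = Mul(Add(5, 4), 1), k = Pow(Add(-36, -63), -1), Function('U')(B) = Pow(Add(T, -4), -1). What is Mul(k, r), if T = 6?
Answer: Rational(-25, 198) ≈ -0.12626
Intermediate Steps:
Function('U')(B) = Rational(1, 2) (Function('U')(B) = Pow(Add(6, -4), -1) = Pow(2, -1) = Rational(1, 2))
k = Rational(-1, 99) (k = Pow(-99, -1) = Rational(-1, 99) ≈ -0.010101)
o = 3 (o = Add(-6, Mul(Add(5, 4), 1)) = Add(-6, Mul(9, 1)) = Add(-6, 9) = 3)
r = Rational(25, 2) (r = Add(Mul(4, 3), Rational(1, 2)) = Add(12, Rational(1, 2)) = Rational(25, 2) ≈ 12.500)
Mul(k, r) = Mul(Rational(-1, 99), Rational(25, 2)) = Rational(-25, 198)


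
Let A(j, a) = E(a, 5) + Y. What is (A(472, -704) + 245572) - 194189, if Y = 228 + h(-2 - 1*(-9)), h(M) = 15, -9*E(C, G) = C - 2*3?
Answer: 465344/9 ≈ 51705.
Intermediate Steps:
E(C, G) = 2/3 - C/9 (E(C, G) = -(C - 2*3)/9 = -(C - 6)/9 = -(-6 + C)/9 = 2/3 - C/9)
Y = 243 (Y = 228 + 15 = 243)
A(j, a) = 731/3 - a/9 (A(j, a) = (2/3 - a/9) + 243 = 731/3 - a/9)
(A(472, -704) + 245572) - 194189 = ((731/3 - 1/9*(-704)) + 245572) - 194189 = ((731/3 + 704/9) + 245572) - 194189 = (2897/9 + 245572) - 194189 = 2213045/9 - 194189 = 465344/9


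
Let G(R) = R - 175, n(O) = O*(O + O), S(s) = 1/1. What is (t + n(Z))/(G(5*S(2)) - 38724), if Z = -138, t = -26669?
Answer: -11419/38894 ≈ -0.29359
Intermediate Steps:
S(s) = 1
n(O) = 2*O² (n(O) = O*(2*O) = 2*O²)
G(R) = -175 + R
(t + n(Z))/(G(5*S(2)) - 38724) = (-26669 + 2*(-138)²)/((-175 + 5*1) - 38724) = (-26669 + 2*19044)/((-175 + 5) - 38724) = (-26669 + 38088)/(-170 - 38724) = 11419/(-38894) = 11419*(-1/38894) = -11419/38894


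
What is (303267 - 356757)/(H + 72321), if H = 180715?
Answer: -26745/126518 ≈ -0.21139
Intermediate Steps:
(303267 - 356757)/(H + 72321) = (303267 - 356757)/(180715 + 72321) = -53490/253036 = -53490*1/253036 = -26745/126518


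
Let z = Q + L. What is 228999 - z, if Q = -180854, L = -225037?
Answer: 634890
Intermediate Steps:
z = -405891 (z = -180854 - 225037 = -405891)
228999 - z = 228999 - 1*(-405891) = 228999 + 405891 = 634890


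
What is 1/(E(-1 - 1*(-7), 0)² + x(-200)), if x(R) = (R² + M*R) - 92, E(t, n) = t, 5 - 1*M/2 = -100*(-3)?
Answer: 1/157944 ≈ 6.3314e-6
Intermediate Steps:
M = -590 (M = 10 - (-200)*(-3) = 10 - 2*300 = 10 - 600 = -590)
x(R) = -92 + R² - 590*R (x(R) = (R² - 590*R) - 92 = -92 + R² - 590*R)
1/(E(-1 - 1*(-7), 0)² + x(-200)) = 1/((-1 - 1*(-7))² + (-92 + (-200)² - 590*(-200))) = 1/((-1 + 7)² + (-92 + 40000 + 118000)) = 1/(6² + 157908) = 1/(36 + 157908) = 1/157944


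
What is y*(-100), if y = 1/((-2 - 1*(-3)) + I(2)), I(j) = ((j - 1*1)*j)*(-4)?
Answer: 100/7 ≈ 14.286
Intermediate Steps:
I(j) = -4*j*(-1 + j) (I(j) = ((j - 1)*j)*(-4) = ((-1 + j)*j)*(-4) = (j*(-1 + j))*(-4) = -4*j*(-1 + j))
y = -⅐ (y = 1/((-2 - 1*(-3)) + 4*2*(1 - 1*2)) = 1/((-2 + 3) + 4*2*(1 - 2)) = 1/(1 + 4*2*(-1)) = 1/(1 - 8) = 1/(-7) = -⅐ ≈ -0.14286)
y*(-100) = -⅐*(-100) = 100/7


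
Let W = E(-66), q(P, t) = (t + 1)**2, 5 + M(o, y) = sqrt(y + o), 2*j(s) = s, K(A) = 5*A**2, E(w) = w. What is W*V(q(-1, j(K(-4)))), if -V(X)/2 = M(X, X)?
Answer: -660 + 5412*sqrt(2) ≈ 6993.7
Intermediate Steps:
j(s) = s/2
M(o, y) = -5 + sqrt(o + y) (M(o, y) = -5 + sqrt(y + o) = -5 + sqrt(o + y))
q(P, t) = (1 + t)**2
V(X) = 10 - 2*sqrt(2)*sqrt(X) (V(X) = -2*(-5 + sqrt(X + X)) = -2*(-5 + sqrt(2*X)) = -2*(-5 + sqrt(2)*sqrt(X)) = 10 - 2*sqrt(2)*sqrt(X))
W = -66
W*V(q(-1, j(K(-4)))) = -66*(10 - 2*sqrt(2)*sqrt((1 + (5*(-4)**2)/2)**2)) = -66*(10 - 2*sqrt(2)*sqrt((1 + (5*16)/2)**2)) = -66*(10 - 2*sqrt(2)*sqrt((1 + (1/2)*80)**2)) = -66*(10 - 2*sqrt(2)*sqrt((1 + 40)**2)) = -66*(10 - 2*sqrt(2)*sqrt(41**2)) = -66*(10 - 2*sqrt(2)*sqrt(1681)) = -66*(10 - 2*sqrt(2)*41) = -66*(10 - 82*sqrt(2)) = -660 + 5412*sqrt(2)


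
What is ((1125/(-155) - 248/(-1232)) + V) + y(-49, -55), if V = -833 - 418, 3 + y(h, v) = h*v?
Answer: 6845645/4774 ≈ 1433.9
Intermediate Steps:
y(h, v) = -3 + h*v
V = -1251
((1125/(-155) - 248/(-1232)) + V) + y(-49, -55) = ((1125/(-155) - 248/(-1232)) - 1251) + (-3 - 49*(-55)) = ((1125*(-1/155) - 248*(-1/1232)) - 1251) + (-3 + 2695) = ((-225/31 + 31/154) - 1251) + 2692 = (-33689/4774 - 1251) + 2692 = -6005963/4774 + 2692 = 6845645/4774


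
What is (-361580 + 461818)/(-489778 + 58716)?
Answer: -50119/215531 ≈ -0.23254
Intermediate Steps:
(-361580 + 461818)/(-489778 + 58716) = 100238/(-431062) = 100238*(-1/431062) = -50119/215531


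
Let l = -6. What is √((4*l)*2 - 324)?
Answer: 2*I*√93 ≈ 19.287*I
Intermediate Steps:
√((4*l)*2 - 324) = √((4*(-6))*2 - 324) = √(-24*2 - 324) = √(-48 - 324) = √(-372) = 2*I*√93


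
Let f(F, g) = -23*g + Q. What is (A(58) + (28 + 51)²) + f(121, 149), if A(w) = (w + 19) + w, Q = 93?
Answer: 3042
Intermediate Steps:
f(F, g) = 93 - 23*g (f(F, g) = -23*g + 93 = 93 - 23*g)
A(w) = 19 + 2*w (A(w) = (19 + w) + w = 19 + 2*w)
(A(58) + (28 + 51)²) + f(121, 149) = ((19 + 2*58) + (28 + 51)²) + (93 - 23*149) = ((19 + 116) + 79²) + (93 - 3427) = (135 + 6241) - 3334 = 6376 - 3334 = 3042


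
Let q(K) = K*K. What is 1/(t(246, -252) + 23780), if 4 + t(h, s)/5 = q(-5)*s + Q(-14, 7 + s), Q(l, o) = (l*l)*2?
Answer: -1/5780 ≈ -0.00017301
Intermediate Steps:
q(K) = K²
Q(l, o) = 2*l² (Q(l, o) = l²*2 = 2*l²)
t(h, s) = 1940 + 125*s (t(h, s) = -20 + 5*((-5)²*s + 2*(-14)²) = -20 + 5*(25*s + 2*196) = -20 + 5*(25*s + 392) = -20 + 5*(392 + 25*s) = -20 + (1960 + 125*s) = 1940 + 125*s)
1/(t(246, -252) + 23780) = 1/((1940 + 125*(-252)) + 23780) = 1/((1940 - 31500) + 23780) = 1/(-29560 + 23780) = 1/(-5780) = -1/5780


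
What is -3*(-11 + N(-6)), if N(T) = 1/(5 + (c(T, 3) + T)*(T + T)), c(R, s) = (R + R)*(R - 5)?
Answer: 49734/1507 ≈ 33.002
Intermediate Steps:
c(R, s) = 2*R*(-5 + R) (c(R, s) = (2*R)*(-5 + R) = 2*R*(-5 + R))
N(T) = 1/(5 + 2*T*(T + 2*T*(-5 + T))) (N(T) = 1/(5 + (2*T*(-5 + T) + T)*(T + T)) = 1/(5 + (T + 2*T*(-5 + T))*(2*T)) = 1/(5 + 2*T*(T + 2*T*(-5 + T))))
-3*(-11 + N(-6)) = -3*(-11 + 1/(5 - 18*(-6)² + 4*(-6)³)) = -3*(-11 + 1/(5 - 18*36 + 4*(-216))) = -3*(-11 + 1/(5 - 648 - 864)) = -3*(-11 + 1/(-1507)) = -3*(-11 - 1/1507) = -3*(-16578/1507) = 49734/1507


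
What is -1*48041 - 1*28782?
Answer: -76823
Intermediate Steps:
-1*48041 - 1*28782 = -48041 - 28782 = -76823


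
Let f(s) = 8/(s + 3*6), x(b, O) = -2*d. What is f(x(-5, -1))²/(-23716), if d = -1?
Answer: -1/148225 ≈ -6.7465e-6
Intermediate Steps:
x(b, O) = 2 (x(b, O) = -2*(-1) = 2)
f(s) = 8/(18 + s) (f(s) = 8/(s + 18) = 8/(18 + s))
f(x(-5, -1))²/(-23716) = (8/(18 + 2))²/(-23716) = (8/20)²*(-1/23716) = (8*(1/20))²*(-1/23716) = (⅖)²*(-1/23716) = (4/25)*(-1/23716) = -1/148225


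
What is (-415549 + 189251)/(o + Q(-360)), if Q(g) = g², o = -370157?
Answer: 226298/240557 ≈ 0.94073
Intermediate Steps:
(-415549 + 189251)/(o + Q(-360)) = (-415549 + 189251)/(-370157 + (-360)²) = -226298/(-370157 + 129600) = -226298/(-240557) = -226298*(-1/240557) = 226298/240557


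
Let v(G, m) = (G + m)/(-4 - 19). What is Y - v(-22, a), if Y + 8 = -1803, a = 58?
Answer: -41617/23 ≈ -1809.4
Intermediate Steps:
Y = -1811 (Y = -8 - 1803 = -1811)
v(G, m) = -G/23 - m/23 (v(G, m) = (G + m)/(-23) = (G + m)*(-1/23) = -G/23 - m/23)
Y - v(-22, a) = -1811 - (-1/23*(-22) - 1/23*58) = -1811 - (22/23 - 58/23) = -1811 - 1*(-36/23) = -1811 + 36/23 = -41617/23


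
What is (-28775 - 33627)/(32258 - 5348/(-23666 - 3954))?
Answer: -430885810/222742827 ≈ -1.9345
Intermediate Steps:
(-28775 - 33627)/(32258 - 5348/(-23666 - 3954)) = -62402/(32258 - 5348/(-27620)) = -62402/(32258 - 5348*(-1/27620)) = -62402/(32258 + 1337/6905) = -62402/222742827/6905 = -62402*6905/222742827 = -430885810/222742827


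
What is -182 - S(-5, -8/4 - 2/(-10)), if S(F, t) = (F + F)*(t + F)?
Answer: -250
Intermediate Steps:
S(F, t) = 2*F*(F + t) (S(F, t) = (2*F)*(F + t) = 2*F*(F + t))
-182 - S(-5, -8/4 - 2/(-10)) = -182 - 2*(-5)*(-5 + (-8/4 - 2/(-10))) = -182 - 2*(-5)*(-5 + (-8*¼ - 2*(-⅒))) = -182 - 2*(-5)*(-5 + (-2 + ⅕)) = -182 - 2*(-5)*(-5 - 9/5) = -182 - 2*(-5)*(-34)/5 = -182 - 1*68 = -182 - 68 = -250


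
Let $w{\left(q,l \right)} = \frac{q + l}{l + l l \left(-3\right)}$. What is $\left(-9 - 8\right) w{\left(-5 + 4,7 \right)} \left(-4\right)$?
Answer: $- \frac{102}{35} \approx -2.9143$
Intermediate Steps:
$w{\left(q,l \right)} = \frac{l + q}{l - 3 l^{2}}$ ($w{\left(q,l \right)} = \frac{l + q}{l + l^{2} \left(-3\right)} = \frac{l + q}{l - 3 l^{2}}$)
$\left(-9 - 8\right) w{\left(-5 + 4,7 \right)} \left(-4\right) = \left(-9 - 8\right) \frac{\left(-1\right) 7 - \left(-5 + 4\right)}{7 \left(-1 + 3 \cdot 7\right)} \left(-4\right) = \left(-9 - 8\right) \frac{-7 - -1}{7 \left(-1 + 21\right)} \left(-4\right) = - 17 \frac{-7 + 1}{7 \cdot 20} \left(-4\right) = - 17 \cdot \frac{1}{7} \cdot \frac{1}{20} \left(-6\right) \left(-4\right) = \left(-17\right) \left(- \frac{3}{70}\right) \left(-4\right) = \frac{51}{70} \left(-4\right) = - \frac{102}{35}$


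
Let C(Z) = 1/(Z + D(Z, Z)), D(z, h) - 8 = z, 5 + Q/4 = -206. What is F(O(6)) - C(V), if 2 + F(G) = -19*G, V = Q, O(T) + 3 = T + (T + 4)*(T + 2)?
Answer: -2652719/1680 ≈ -1579.0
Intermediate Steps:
Q = -844 (Q = -20 + 4*(-206) = -20 - 824 = -844)
D(z, h) = 8 + z
O(T) = -3 + T + (2 + T)*(4 + T) (O(T) = -3 + (T + (T + 4)*(T + 2)) = -3 + (T + (4 + T)*(2 + T)) = -3 + (T + (2 + T)*(4 + T)) = -3 + T + (2 + T)*(4 + T))
V = -844
C(Z) = 1/(8 + 2*Z) (C(Z) = 1/(Z + (8 + Z)) = 1/(8 + 2*Z))
F(G) = -2 - 19*G
F(O(6)) - C(V) = (-2 - 19*(5 + 6² + 7*6)) - 1/(2*(4 - 844)) = (-2 - 19*(5 + 36 + 42)) - 1/(2*(-840)) = (-2 - 19*83) - (-1)/(2*840) = (-2 - 1577) - 1*(-1/1680) = -1579 + 1/1680 = -2652719/1680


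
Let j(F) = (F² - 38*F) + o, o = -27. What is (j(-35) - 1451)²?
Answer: 1159929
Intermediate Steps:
j(F) = -27 + F² - 38*F (j(F) = (F² - 38*F) - 27 = -27 + F² - 38*F)
(j(-35) - 1451)² = ((-27 + (-35)² - 38*(-35)) - 1451)² = ((-27 + 1225 + 1330) - 1451)² = (2528 - 1451)² = 1077² = 1159929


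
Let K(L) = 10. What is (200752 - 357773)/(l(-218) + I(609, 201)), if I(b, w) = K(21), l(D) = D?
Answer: 157021/208 ≈ 754.91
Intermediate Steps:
I(b, w) = 10
(200752 - 357773)/(l(-218) + I(609, 201)) = (200752 - 357773)/(-218 + 10) = -157021/(-208) = -157021*(-1/208) = 157021/208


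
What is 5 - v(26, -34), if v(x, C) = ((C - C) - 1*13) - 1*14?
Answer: 32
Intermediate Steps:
v(x, C) = -27 (v(x, C) = (0 - 13) - 14 = -13 - 14 = -27)
5 - v(26, -34) = 5 - 1*(-27) = 5 + 27 = 32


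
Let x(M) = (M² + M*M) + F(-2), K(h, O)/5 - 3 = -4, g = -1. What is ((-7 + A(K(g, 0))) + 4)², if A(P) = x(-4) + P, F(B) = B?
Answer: 484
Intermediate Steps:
K(h, O) = -5 (K(h, O) = 15 + 5*(-4) = 15 - 20 = -5)
x(M) = -2 + 2*M² (x(M) = (M² + M*M) - 2 = (M² + M²) - 2 = 2*M² - 2 = -2 + 2*M²)
A(P) = 30 + P (A(P) = (-2 + 2*(-4)²) + P = (-2 + 2*16) + P = (-2 + 32) + P = 30 + P)
((-7 + A(K(g, 0))) + 4)² = ((-7 + (30 - 5)) + 4)² = ((-7 + 25) + 4)² = (18 + 4)² = 22² = 484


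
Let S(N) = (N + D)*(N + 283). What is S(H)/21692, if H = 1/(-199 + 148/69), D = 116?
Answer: 1514080687820/1000532052047 ≈ 1.5133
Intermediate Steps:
H = -69/13583 (H = 1/(-199 + 148*(1/69)) = 1/(-199 + 148/69) = 1/(-13583/69) = -69/13583 ≈ -0.0050799)
S(N) = (116 + N)*(283 + N) (S(N) = (N + 116)*(N + 283) = (116 + N)*(283 + N))
S(H)/21692 = (32828 + (-69/13583)² + 399*(-69/13583))/21692 = (32828 + 4761/184497889 - 27531/13583)*(1/21692) = (6056322751280/184497889)*(1/21692) = 1514080687820/1000532052047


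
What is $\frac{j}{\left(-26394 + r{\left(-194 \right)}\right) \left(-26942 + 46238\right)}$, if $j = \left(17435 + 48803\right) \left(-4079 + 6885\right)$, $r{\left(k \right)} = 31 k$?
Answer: $- \frac{46465957}{156336192} \approx -0.29722$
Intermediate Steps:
$j = 185863828$ ($j = 66238 \cdot 2806 = 185863828$)
$\frac{j}{\left(-26394 + r{\left(-194 \right)}\right) \left(-26942 + 46238\right)} = \frac{185863828}{\left(-26394 + 31 \left(-194\right)\right) \left(-26942 + 46238\right)} = \frac{185863828}{\left(-26394 - 6014\right) 19296} = \frac{185863828}{\left(-32408\right) 19296} = \frac{185863828}{-625344768} = 185863828 \left(- \frac{1}{625344768}\right) = - \frac{46465957}{156336192}$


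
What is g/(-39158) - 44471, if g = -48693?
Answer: -1741346725/39158 ≈ -44470.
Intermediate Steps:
g/(-39158) - 44471 = -48693/(-39158) - 44471 = -48693*(-1/39158) - 44471 = 48693/39158 - 44471 = -1741346725/39158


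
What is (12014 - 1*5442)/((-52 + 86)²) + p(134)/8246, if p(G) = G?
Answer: 6793452/1191547 ≈ 5.7014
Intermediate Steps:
(12014 - 1*5442)/((-52 + 86)²) + p(134)/8246 = (12014 - 1*5442)/((-52 + 86)²) + 134/8246 = (12014 - 5442)/(34²) + 134*(1/8246) = 6572/1156 + 67/4123 = 6572*(1/1156) + 67/4123 = 1643/289 + 67/4123 = 6793452/1191547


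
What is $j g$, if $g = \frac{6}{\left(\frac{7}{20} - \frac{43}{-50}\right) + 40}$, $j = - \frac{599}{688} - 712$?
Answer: $- \frac{36784125}{354406} \approx -103.79$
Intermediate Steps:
$j = - \frac{490455}{688}$ ($j = \left(-599\right) \frac{1}{688} - 712 = - \frac{599}{688} - 712 = - \frac{490455}{688} \approx -712.87$)
$g = \frac{600}{4121}$ ($g = \frac{6}{\left(7 \cdot \frac{1}{20} - - \frac{43}{50}\right) + 40} = \frac{6}{\left(\frac{7}{20} + \frac{43}{50}\right) + 40} = \frac{6}{\frac{121}{100} + 40} = \frac{6}{\frac{4121}{100}} = 6 \cdot \frac{100}{4121} = \frac{600}{4121} \approx 0.1456$)
$j g = \left(- \frac{490455}{688}\right) \frac{600}{4121} = - \frac{36784125}{354406}$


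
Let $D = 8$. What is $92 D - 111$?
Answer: $625$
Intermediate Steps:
$92 D - 111 = 92 \cdot 8 - 111 = 736 - 111 = 625$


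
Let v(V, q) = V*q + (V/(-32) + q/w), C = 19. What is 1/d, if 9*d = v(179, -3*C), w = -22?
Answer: -3168/3592513 ≈ -0.00088183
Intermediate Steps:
v(V, q) = -q/22 - V/32 + V*q (v(V, q) = V*q + (V/(-32) + q/(-22)) = V*q + (V*(-1/32) + q*(-1/22)) = V*q + (-V/32 - q/22) = V*q + (-q/22 - V/32) = -q/22 - V/32 + V*q)
d = -3592513/3168 (d = (-(-3)*19/22 - 1/32*179 + 179*(-3*19))/9 = (-1/22*(-57) - 179/32 + 179*(-57))/9 = (57/22 - 179/32 - 10203)/9 = (1/9)*(-3592513/352) = -3592513/3168 ≈ -1134.0)
1/d = 1/(-3592513/3168) = -3168/3592513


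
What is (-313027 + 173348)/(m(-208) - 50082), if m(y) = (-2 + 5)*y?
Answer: 139679/50706 ≈ 2.7547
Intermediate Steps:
m(y) = 3*y
(-313027 + 173348)/(m(-208) - 50082) = (-313027 + 173348)/(3*(-208) - 50082) = -139679/(-624 - 50082) = -139679/(-50706) = -139679*(-1/50706) = 139679/50706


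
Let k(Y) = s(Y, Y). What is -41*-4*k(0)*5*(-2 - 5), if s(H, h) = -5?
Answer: 28700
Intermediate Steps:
k(Y) = -5
-41*-4*k(0)*5*(-2 - 5) = -41*-4*(-5)*5*(-2 - 5) = -41*20*5*(-7) = -4100*(-7) = -41*(-700) = 28700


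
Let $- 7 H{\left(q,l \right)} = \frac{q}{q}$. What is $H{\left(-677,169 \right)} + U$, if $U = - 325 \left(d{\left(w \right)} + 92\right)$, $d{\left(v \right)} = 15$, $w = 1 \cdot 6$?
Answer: $- \frac{243426}{7} \approx -34775.0$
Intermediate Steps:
$w = 6$
$H{\left(q,l \right)} = - \frac{1}{7}$ ($H{\left(q,l \right)} = - \frac{q \frac{1}{q}}{7} = \left(- \frac{1}{7}\right) 1 = - \frac{1}{7}$)
$U = -34775$ ($U = - 325 \left(15 + 92\right) = \left(-325\right) 107 = -34775$)
$H{\left(-677,169 \right)} + U = - \frac{1}{7} - 34775 = - \frac{243426}{7}$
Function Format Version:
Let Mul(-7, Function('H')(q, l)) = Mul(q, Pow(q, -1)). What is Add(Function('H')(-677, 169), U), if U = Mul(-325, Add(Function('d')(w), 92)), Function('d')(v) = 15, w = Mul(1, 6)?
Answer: Rational(-243426, 7) ≈ -34775.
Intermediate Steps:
w = 6
Function('H')(q, l) = Rational(-1, 7) (Function('H')(q, l) = Mul(Rational(-1, 7), Mul(q, Pow(q, -1))) = Mul(Rational(-1, 7), 1) = Rational(-1, 7))
U = -34775 (U = Mul(-325, Add(15, 92)) = Mul(-325, 107) = -34775)
Add(Function('H')(-677, 169), U) = Add(Rational(-1, 7), -34775) = Rational(-243426, 7)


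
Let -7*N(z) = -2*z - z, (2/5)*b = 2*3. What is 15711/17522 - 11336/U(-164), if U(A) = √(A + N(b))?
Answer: 15711/17522 + 11336*I*√7721/1103 ≈ 0.89664 + 903.07*I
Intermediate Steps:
b = 15 (b = 5*(2*3)/2 = (5/2)*6 = 15)
N(z) = 3*z/7 (N(z) = -(-2*z - z)/7 = -(-3)*z/7 = 3*z/7)
U(A) = √(45/7 + A) (U(A) = √(A + (3/7)*15) = √(A + 45/7) = √(45/7 + A))
15711/17522 - 11336/U(-164) = 15711/17522 - 11336*7/√(315 + 49*(-164)) = 15711*(1/17522) - 11336*7/√(315 - 8036) = 15711/17522 - 11336*(-I*√7721/1103) = 15711/17522 - (-11336)*I*√7721/1103 = 15711/17522 + 11336*I*√7721/1103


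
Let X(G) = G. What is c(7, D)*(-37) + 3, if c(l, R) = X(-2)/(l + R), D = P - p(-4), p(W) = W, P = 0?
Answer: 107/11 ≈ 9.7273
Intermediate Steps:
D = 4 (D = 0 - 1*(-4) = 0 + 4 = 4)
c(l, R) = -2/(R + l) (c(l, R) = -2/(l + R) = -2/(R + l))
c(7, D)*(-37) + 3 = -2/(4 + 7)*(-37) + 3 = -2/11*(-37) + 3 = 74/11 + 3 = 107/11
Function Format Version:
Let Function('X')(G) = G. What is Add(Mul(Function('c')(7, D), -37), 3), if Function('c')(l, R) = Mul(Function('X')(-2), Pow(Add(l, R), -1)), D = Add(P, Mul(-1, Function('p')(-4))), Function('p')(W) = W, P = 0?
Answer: Rational(107, 11) ≈ 9.7273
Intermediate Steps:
D = 4 (D = Add(0, Mul(-1, -4)) = Add(0, 4) = 4)
Function('c')(l, R) = Mul(-2, Pow(Add(R, l), -1)) (Function('c')(l, R) = Mul(-2, Pow(Add(l, R), -1)) = Mul(-2, Pow(Add(R, l), -1)))
Add(Mul(Function('c')(7, D), -37), 3) = Add(Mul(Mul(-2, Pow(Add(4, 7), -1)), -37), 3) = Add(Mul(Mul(-2, Pow(11, -1)), -37), 3) = Add(Mul(Mul(-2, Rational(1, 11)), -37), 3) = Add(Mul(Rational(-2, 11), -37), 3) = Add(Rational(74, 11), 3) = Rational(107, 11)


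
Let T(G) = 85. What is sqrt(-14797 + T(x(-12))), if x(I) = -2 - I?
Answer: 2*I*sqrt(3678) ≈ 121.29*I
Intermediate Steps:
sqrt(-14797 + T(x(-12))) = sqrt(-14797 + 85) = sqrt(-14712) = 2*I*sqrt(3678)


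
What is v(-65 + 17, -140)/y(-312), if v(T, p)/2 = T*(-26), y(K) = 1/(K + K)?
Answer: -1557504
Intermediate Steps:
y(K) = 1/(2*K)
v(T, p) = -52*T (v(T, p) = 2*(T*(-26)) = 2*(-26*T) = -52*T)
v(-65 + 17, -140)/y(-312) = (-52*(-65 + 17))/(((½)/(-312))) = (-52*(-48))/(((½)*(-1/312))) = 2496/(-1/624) = 2496*(-624) = -1557504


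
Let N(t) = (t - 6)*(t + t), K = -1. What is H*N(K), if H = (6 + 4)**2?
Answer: 1400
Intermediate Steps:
H = 100 (H = 10**2 = 100)
N(t) = 2*t*(-6 + t) (N(t) = (-6 + t)*(2*t) = 2*t*(-6 + t))
H*N(K) = 100*(2*(-1)*(-6 - 1)) = 100*(2*(-1)*(-7)) = 100*14 = 1400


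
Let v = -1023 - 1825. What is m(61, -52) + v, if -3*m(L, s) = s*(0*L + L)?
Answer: -5372/3 ≈ -1790.7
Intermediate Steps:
v = -2848
m(L, s) = -L*s/3 (m(L, s) = -s*(0*L + L)/3 = -s*(0 + L)/3 = -s*L/3 = -L*s/3)
m(61, -52) + v = -1/3*61*(-52) - 2848 = 3172/3 - 2848 = -5372/3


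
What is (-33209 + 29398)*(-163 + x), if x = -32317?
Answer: 123781280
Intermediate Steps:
(-33209 + 29398)*(-163 + x) = (-33209 + 29398)*(-163 - 32317) = -3811*(-32480) = 123781280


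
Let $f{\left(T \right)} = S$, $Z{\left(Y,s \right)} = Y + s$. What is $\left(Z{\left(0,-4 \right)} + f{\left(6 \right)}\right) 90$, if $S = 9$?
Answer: $450$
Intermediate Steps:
$f{\left(T \right)} = 9$
$\left(Z{\left(0,-4 \right)} + f{\left(6 \right)}\right) 90 = \left(\left(0 - 4\right) + 9\right) 90 = \left(-4 + 9\right) 90 = 5 \cdot 90 = 450$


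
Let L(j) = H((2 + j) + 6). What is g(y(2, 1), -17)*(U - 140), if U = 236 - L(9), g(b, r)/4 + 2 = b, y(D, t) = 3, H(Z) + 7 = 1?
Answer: 408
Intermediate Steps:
H(Z) = -6 (H(Z) = -7 + 1 = -6)
L(j) = -6
g(b, r) = -8 + 4*b
U = 242 (U = 236 - 1*(-6) = 236 + 6 = 242)
g(y(2, 1), -17)*(U - 140) = (-8 + 4*3)*(242 - 140) = (-8 + 12)*102 = 4*102 = 408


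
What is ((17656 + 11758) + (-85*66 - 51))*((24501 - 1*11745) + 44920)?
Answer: 1369978028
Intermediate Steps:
((17656 + 11758) + (-85*66 - 51))*((24501 - 1*11745) + 44920) = (29414 + (-5610 - 51))*((24501 - 11745) + 44920) = (29414 - 5661)*(12756 + 44920) = 23753*57676 = 1369978028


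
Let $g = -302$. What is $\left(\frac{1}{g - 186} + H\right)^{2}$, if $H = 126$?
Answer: $\frac{3780651169}{238144} \approx 15875.0$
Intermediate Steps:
$\left(\frac{1}{g - 186} + H\right)^{2} = \left(\frac{1}{-302 - 186} + 126\right)^{2} = \left(\frac{1}{-488} + 126\right)^{2} = \left(- \frac{1}{488} + 126\right)^{2} = \left(\frac{61487}{488}\right)^{2} = \frac{3780651169}{238144}$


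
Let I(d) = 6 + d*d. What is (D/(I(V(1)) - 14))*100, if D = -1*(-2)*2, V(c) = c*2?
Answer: -100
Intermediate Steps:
V(c) = 2*c
I(d) = 6 + d²
D = 4 (D = 2*2 = 4)
(D/(I(V(1)) - 14))*100 = (4/((6 + (2*1)²) - 14))*100 = (4/((6 + 2²) - 14))*100 = (4/((6 + 4) - 14))*100 = (4/(10 - 14))*100 = (4/(-4))*100 = (4*(-¼))*100 = -1*100 = -100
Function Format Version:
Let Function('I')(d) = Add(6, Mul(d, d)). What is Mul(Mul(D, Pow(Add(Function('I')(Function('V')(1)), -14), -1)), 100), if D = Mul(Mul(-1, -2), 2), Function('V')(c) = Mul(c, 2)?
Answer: -100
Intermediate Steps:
Function('V')(c) = Mul(2, c)
Function('I')(d) = Add(6, Pow(d, 2))
D = 4 (D = Mul(2, 2) = 4)
Mul(Mul(D, Pow(Add(Function('I')(Function('V')(1)), -14), -1)), 100) = Mul(Mul(4, Pow(Add(Add(6, Pow(Mul(2, 1), 2)), -14), -1)), 100) = Mul(Mul(4, Pow(Add(Add(6, Pow(2, 2)), -14), -1)), 100) = Mul(Mul(4, Pow(Add(Add(6, 4), -14), -1)), 100) = Mul(Mul(4, Pow(Add(10, -14), -1)), 100) = Mul(Mul(4, Pow(-4, -1)), 100) = Mul(Mul(4, Rational(-1, 4)), 100) = Mul(-1, 100) = -100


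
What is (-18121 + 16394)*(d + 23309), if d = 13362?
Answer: -63330817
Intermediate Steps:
(-18121 + 16394)*(d + 23309) = (-18121 + 16394)*(13362 + 23309) = -1727*36671 = -63330817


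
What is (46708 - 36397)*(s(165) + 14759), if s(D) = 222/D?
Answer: 8370665709/55 ≈ 1.5219e+8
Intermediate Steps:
(46708 - 36397)*(s(165) + 14759) = (46708 - 36397)*(222/165 + 14759) = 10311*(222*(1/165) + 14759) = 10311*(74/55 + 14759) = 10311*(811819/55) = 8370665709/55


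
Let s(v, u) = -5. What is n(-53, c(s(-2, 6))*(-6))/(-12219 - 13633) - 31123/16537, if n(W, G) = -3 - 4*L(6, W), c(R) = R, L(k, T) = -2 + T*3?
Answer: -35443131/18587588 ≈ -1.9068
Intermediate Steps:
L(k, T) = -2 + 3*T
n(W, G) = 5 - 12*W (n(W, G) = -3 - 4*(-2 + 3*W) = -3 + (8 - 12*W) = 5 - 12*W)
n(-53, c(s(-2, 6))*(-6))/(-12219 - 13633) - 31123/16537 = (5 - 12*(-53))/(-12219 - 13633) - 31123/16537 = (5 + 636)/(-25852) - 31123*1/16537 = 641*(-1/25852) - 31123/16537 = -641/25852 - 31123/16537 = -35443131/18587588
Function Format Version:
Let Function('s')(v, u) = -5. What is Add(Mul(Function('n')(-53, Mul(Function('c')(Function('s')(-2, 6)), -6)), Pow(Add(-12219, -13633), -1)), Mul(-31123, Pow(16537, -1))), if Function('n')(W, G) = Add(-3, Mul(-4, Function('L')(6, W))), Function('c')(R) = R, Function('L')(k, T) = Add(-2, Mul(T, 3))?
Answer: Rational(-35443131, 18587588) ≈ -1.9068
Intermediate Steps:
Function('L')(k, T) = Add(-2, Mul(3, T))
Function('n')(W, G) = Add(5, Mul(-12, W)) (Function('n')(W, G) = Add(-3, Mul(-4, Add(-2, Mul(3, W)))) = Add(-3, Add(8, Mul(-12, W))) = Add(5, Mul(-12, W)))
Add(Mul(Function('n')(-53, Mul(Function('c')(Function('s')(-2, 6)), -6)), Pow(Add(-12219, -13633), -1)), Mul(-31123, Pow(16537, -1))) = Add(Mul(Add(5, Mul(-12, -53)), Pow(Add(-12219, -13633), -1)), Mul(-31123, Pow(16537, -1))) = Add(Mul(Add(5, 636), Pow(-25852, -1)), Mul(-31123, Rational(1, 16537))) = Add(Mul(641, Rational(-1, 25852)), Rational(-31123, 16537)) = Add(Rational(-641, 25852), Rational(-31123, 16537)) = Rational(-35443131, 18587588)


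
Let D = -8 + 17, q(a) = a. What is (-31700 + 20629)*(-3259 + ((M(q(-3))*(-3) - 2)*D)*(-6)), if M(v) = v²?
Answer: 18743203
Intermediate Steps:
D = 9
(-31700 + 20629)*(-3259 + ((M(q(-3))*(-3) - 2)*D)*(-6)) = (-31700 + 20629)*(-3259 + (((-3)²*(-3) - 2)*9)*(-6)) = -11071*(-3259 + ((9*(-3) - 2)*9)*(-6)) = -11071*(-3259 + ((-27 - 2)*9)*(-6)) = -11071*(-3259 - 29*9*(-6)) = -11071*(-3259 - 261*(-6)) = -11071*(-3259 + 1566) = -11071*(-1693) = 18743203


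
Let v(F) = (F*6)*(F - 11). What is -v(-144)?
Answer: -133920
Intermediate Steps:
v(F) = 6*F*(-11 + F) (v(F) = (6*F)*(-11 + F) = 6*F*(-11 + F))
-v(-144) = -6*(-144)*(-11 - 144) = -6*(-144)*(-155) = -1*133920 = -133920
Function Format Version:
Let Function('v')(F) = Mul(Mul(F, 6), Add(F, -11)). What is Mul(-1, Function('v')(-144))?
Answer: -133920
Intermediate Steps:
Function('v')(F) = Mul(6, F, Add(-11, F)) (Function('v')(F) = Mul(Mul(6, F), Add(-11, F)) = Mul(6, F, Add(-11, F)))
Mul(-1, Function('v')(-144)) = Mul(-1, Mul(6, -144, Add(-11, -144))) = Mul(-1, Mul(6, -144, -155)) = Mul(-1, 133920) = -133920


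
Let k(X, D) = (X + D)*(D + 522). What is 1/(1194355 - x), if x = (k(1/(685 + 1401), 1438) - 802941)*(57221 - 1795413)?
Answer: 149/522006092363487 ≈ 2.8544e-13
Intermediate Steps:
k(X, D) = (522 + D)*(D + X) (k(X, D) = (D + X)*(522 + D) = (522 + D)*(D + X))
x = -522005914404592/149 (x = ((1438² + 522*1438 + 522/(685 + 1401) + 1438/(685 + 1401)) - 802941)*(57221 - 1795413) = ((2067844 + 750636 + 522/2086 + 1438/2086) - 802941)*(-1738192) = ((2067844 + 750636 + 522*(1/2086) + 1438*(1/2086)) - 802941)*(-1738192) = ((2067844 + 750636 + 261/1043 + 719/1043) - 802941)*(-1738192) = (419953660/149 - 802941)*(-1738192) = (300315451/149)*(-1738192) = -522005914404592/149 ≈ -3.5034e+12)
1/(1194355 - x) = 1/(1194355 - 1*(-522005914404592/149)) = 1/(1194355 + 522005914404592/149) = 1/(522006092363487/149) = 149/522006092363487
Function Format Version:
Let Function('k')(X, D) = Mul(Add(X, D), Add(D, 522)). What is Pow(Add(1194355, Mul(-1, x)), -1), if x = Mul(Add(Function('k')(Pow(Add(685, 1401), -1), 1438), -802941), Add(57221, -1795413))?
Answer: Rational(149, 522006092363487) ≈ 2.8544e-13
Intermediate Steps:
Function('k')(X, D) = Mul(Add(522, D), Add(D, X)) (Function('k')(X, D) = Mul(Add(D, X), Add(522, D)) = Mul(Add(522, D), Add(D, X)))
x = Rational(-522005914404592, 149) (x = Mul(Add(Add(Pow(1438, 2), Mul(522, 1438), Mul(522, Pow(Add(685, 1401), -1)), Mul(1438, Pow(Add(685, 1401), -1))), -802941), Add(57221, -1795413)) = Mul(Add(Add(2067844, 750636, Mul(522, Pow(2086, -1)), Mul(1438, Pow(2086, -1))), -802941), -1738192) = Mul(Add(Add(2067844, 750636, Mul(522, Rational(1, 2086)), Mul(1438, Rational(1, 2086))), -802941), -1738192) = Mul(Add(Add(2067844, 750636, Rational(261, 1043), Rational(719, 1043)), -802941), -1738192) = Mul(Add(Rational(419953660, 149), -802941), -1738192) = Mul(Rational(300315451, 149), -1738192) = Rational(-522005914404592, 149) ≈ -3.5034e+12)
Pow(Add(1194355, Mul(-1, x)), -1) = Pow(Add(1194355, Mul(-1, Rational(-522005914404592, 149))), -1) = Pow(Add(1194355, Rational(522005914404592, 149)), -1) = Pow(Rational(522006092363487, 149), -1) = Rational(149, 522006092363487)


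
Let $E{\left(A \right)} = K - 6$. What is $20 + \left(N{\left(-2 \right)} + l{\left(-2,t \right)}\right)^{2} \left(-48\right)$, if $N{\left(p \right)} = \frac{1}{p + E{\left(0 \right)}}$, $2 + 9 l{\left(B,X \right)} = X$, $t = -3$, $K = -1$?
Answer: $- \frac{4}{3} \approx -1.3333$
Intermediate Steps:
$E{\left(A \right)} = -7$ ($E{\left(A \right)} = -1 - 6 = -7$)
$l{\left(B,X \right)} = - \frac{2}{9} + \frac{X}{9}$
$N{\left(p \right)} = \frac{1}{-7 + p}$ ($N{\left(p \right)} = \frac{1}{p - 7} = \frac{1}{-7 + p}$)
$20 + \left(N{\left(-2 \right)} + l{\left(-2,t \right)}\right)^{2} \left(-48\right) = 20 + \left(\frac{1}{-7 - 2} + \left(- \frac{2}{9} + \frac{1}{9} \left(-3\right)\right)\right)^{2} \left(-48\right) = 20 + \left(\frac{1}{-9} - \frac{5}{9}\right)^{2} \left(-48\right) = 20 + \left(- \frac{1}{9} - \frac{5}{9}\right)^{2} \left(-48\right) = 20 + \left(- \frac{2}{3}\right)^{2} \left(-48\right) = 20 + \frac{4}{9} \left(-48\right) = 20 - \frac{64}{3} = - \frac{4}{3}$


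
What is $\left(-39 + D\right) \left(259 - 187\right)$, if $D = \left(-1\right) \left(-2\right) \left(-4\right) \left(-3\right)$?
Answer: $-1080$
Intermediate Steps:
$D = 24$ ($D = 2 \left(-4\right) \left(-3\right) = \left(-8\right) \left(-3\right) = 24$)
$\left(-39 + D\right) \left(259 - 187\right) = \left(-39 + 24\right) \left(259 - 187\right) = \left(-15\right) 72 = -1080$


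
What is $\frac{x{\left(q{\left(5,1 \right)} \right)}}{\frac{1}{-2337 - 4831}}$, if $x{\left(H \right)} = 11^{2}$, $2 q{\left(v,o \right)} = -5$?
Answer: $-867328$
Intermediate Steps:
$q{\left(v,o \right)} = - \frac{5}{2}$ ($q{\left(v,o \right)} = \frac{1}{2} \left(-5\right) = - \frac{5}{2}$)
$x{\left(H \right)} = 121$
$\frac{x{\left(q{\left(5,1 \right)} \right)}}{\frac{1}{-2337 - 4831}} = \frac{121}{\frac{1}{-2337 - 4831}} = \frac{121}{\frac{1}{-7168}} = \frac{121}{- \frac{1}{7168}} = 121 \left(-7168\right) = -867328$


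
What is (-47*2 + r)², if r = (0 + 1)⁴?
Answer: 8649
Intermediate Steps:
r = 1 (r = 1⁴ = 1)
(-47*2 + r)² = (-47*2 + 1)² = (-94 + 1)² = (-93)² = 8649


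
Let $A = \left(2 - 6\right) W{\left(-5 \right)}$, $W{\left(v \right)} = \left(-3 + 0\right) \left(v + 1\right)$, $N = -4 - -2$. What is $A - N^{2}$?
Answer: $-52$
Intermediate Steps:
$N = -2$ ($N = -4 + 2 = -2$)
$W{\left(v \right)} = -3 - 3 v$ ($W{\left(v \right)} = - 3 \left(1 + v\right) = -3 - 3 v$)
$A = -48$ ($A = \left(2 - 6\right) \left(-3 - -15\right) = - 4 \left(-3 + 15\right) = \left(-4\right) 12 = -48$)
$A - N^{2} = -48 - \left(-2\right)^{2} = -48 - 4 = -52$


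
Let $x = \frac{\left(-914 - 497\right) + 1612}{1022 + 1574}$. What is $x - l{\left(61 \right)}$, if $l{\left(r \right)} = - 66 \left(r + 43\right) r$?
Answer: $\frac{1086955785}{2596} \approx 4.187 \cdot 10^{5}$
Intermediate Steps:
$l{\left(r \right)} = r \left(-2838 - 66 r\right)$ ($l{\left(r \right)} = - 66 \left(43 + r\right) r = \left(-2838 - 66 r\right) r = r \left(-2838 - 66 r\right)$)
$x = \frac{201}{2596}$ ($x = \frac{\left(-914 - 497\right) + 1612}{2596} = \left(-1411 + 1612\right) \frac{1}{2596} = 201 \cdot \frac{1}{2596} = \frac{201}{2596} \approx 0.077427$)
$x - l{\left(61 \right)} = \frac{201}{2596} - \left(-66\right) 61 \left(43 + 61\right) = \frac{201}{2596} - \left(-66\right) 61 \cdot 104 = \frac{201}{2596} - -418704 = \frac{201}{2596} + 418704 = \frac{1086955785}{2596}$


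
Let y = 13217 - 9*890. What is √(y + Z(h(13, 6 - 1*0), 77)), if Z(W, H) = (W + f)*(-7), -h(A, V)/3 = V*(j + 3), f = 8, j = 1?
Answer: √5655 ≈ 75.200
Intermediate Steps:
y = 5207 (y = 13217 - 1*8010 = 13217 - 8010 = 5207)
h(A, V) = -12*V (h(A, V) = -3*V*(1 + 3) = -3*V*4 = -12*V)
Z(W, H) = -56 - 7*W (Z(W, H) = (W + 8)*(-7) = (8 + W)*(-7) = -56 - 7*W)
√(y + Z(h(13, 6 - 1*0), 77)) = √(5207 + (-56 - (-84)*(6 - 1*0))) = √(5207 + (-56 - (-84)*(6 + 0))) = √(5207 + (-56 - (-84)*6)) = √(5207 + (-56 - 7*(-72))) = √(5207 + (-56 + 504)) = √(5207 + 448) = √5655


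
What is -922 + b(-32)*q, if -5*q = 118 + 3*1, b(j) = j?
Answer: -738/5 ≈ -147.60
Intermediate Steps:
q = -121/5 (q = -(118 + 3*1)/5 = -(118 + 3)/5 = -1/5*121 = -121/5 ≈ -24.200)
-922 + b(-32)*q = -922 - 32*(-121/5) = -922 + 3872/5 = -738/5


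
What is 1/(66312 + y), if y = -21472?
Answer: 1/44840 ≈ 2.2302e-5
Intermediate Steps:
1/(66312 + y) = 1/(66312 - 21472) = 1/44840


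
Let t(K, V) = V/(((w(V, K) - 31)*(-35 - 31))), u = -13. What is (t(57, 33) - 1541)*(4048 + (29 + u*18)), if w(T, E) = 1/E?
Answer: -20916507465/3532 ≈ -5.9220e+6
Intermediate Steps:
t(K, V) = V/(2046 - 66/K) (t(K, V) = V/(((1/K - 31)*(-35 - 31))) = V/(((-31 + 1/K)*(-66))) = V/(2046 - 66/K))
(t(57, 33) - 1541)*(4048 + (29 + u*18)) = ((1/66)*57*33/(-1 + 31*57) - 1541)*(4048 + (29 - 13*18)) = ((1/66)*57*33/(-1 + 1767) - 1541)*(4048 + (29 - 234)) = ((1/66)*57*33/1766 - 1541)*(4048 - 205) = ((1/66)*57*33*(1/1766) - 1541)*3843 = (57/3532 - 1541)*3843 = -5442755/3532*3843 = -20916507465/3532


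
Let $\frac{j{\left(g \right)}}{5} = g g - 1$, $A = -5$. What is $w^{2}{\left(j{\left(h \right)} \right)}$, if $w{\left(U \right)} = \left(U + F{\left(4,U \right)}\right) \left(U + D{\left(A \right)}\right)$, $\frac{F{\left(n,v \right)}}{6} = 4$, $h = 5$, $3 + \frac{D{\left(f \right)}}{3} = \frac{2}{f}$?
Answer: $\frac{6249851136}{25} \approx 2.4999 \cdot 10^{8}$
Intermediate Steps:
$D{\left(f \right)} = -9 + \frac{6}{f}$ ($D{\left(f \right)} = -9 + 3 \frac{2}{f} = -9 + \frac{6}{f}$)
$F{\left(n,v \right)} = 24$ ($F{\left(n,v \right)} = 6 \cdot 4 = 24$)
$j{\left(g \right)} = -5 + 5 g^{2}$ ($j{\left(g \right)} = 5 \left(g g - 1\right) = 5 \left(g^{2} - 1\right) = 5 \left(-1 + g^{2}\right) = -5 + 5 g^{2}$)
$w{\left(U \right)} = \left(24 + U\right) \left(- \frac{51}{5} + U\right)$ ($w{\left(U \right)} = \left(U + 24\right) \left(U - \left(9 - \frac{6}{-5}\right)\right) = \left(24 + U\right) \left(U + \left(-9 + 6 \left(- \frac{1}{5}\right)\right)\right) = \left(24 + U\right) \left(U - \frac{51}{5}\right) = \left(24 + U\right) \left(- \frac{51}{5} + U\right)$)
$w^{2}{\left(j{\left(h \right)} \right)} = \left(- \frac{1224}{5} + \left(-5 + 5 \cdot 5^{2}\right)^{2} + \frac{69 \left(-5 + 5 \cdot 5^{2}\right)}{5}\right)^{2} = \left(- \frac{1224}{5} + \left(-5 + 5 \cdot 25\right)^{2} + \frac{69 \left(-5 + 5 \cdot 25\right)}{5}\right)^{2} = \left(- \frac{1224}{5} + \left(-5 + 125\right)^{2} + \frac{69 \left(-5 + 125\right)}{5}\right)^{2} = \left(- \frac{1224}{5} + 120^{2} + \frac{69}{5} \cdot 120\right)^{2} = \left(- \frac{1224}{5} + 14400 + 1656\right)^{2} = \left(\frac{79056}{5}\right)^{2} = \frac{6249851136}{25}$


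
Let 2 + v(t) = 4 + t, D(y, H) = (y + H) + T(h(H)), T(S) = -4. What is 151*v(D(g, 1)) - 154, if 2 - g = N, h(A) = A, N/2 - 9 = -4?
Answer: -1513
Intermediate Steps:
N = 10 (N = 18 + 2*(-4) = 18 - 8 = 10)
g = -8 (g = 2 - 1*10 = 2 - 10 = -8)
D(y, H) = -4 + H + y (D(y, H) = (y + H) - 4 = (H + y) - 4 = -4 + H + y)
v(t) = 2 + t (v(t) = -2 + (4 + t) = 2 + t)
151*v(D(g, 1)) - 154 = 151*(2 + (-4 + 1 - 8)) - 154 = 151*(2 - 11) - 154 = 151*(-9) - 154 = -1359 - 154 = -1513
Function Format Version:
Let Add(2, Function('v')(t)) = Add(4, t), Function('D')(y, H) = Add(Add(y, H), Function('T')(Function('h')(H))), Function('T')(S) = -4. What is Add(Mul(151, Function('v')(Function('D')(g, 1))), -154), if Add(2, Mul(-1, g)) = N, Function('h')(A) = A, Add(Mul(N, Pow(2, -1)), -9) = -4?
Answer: -1513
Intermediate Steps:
N = 10 (N = Add(18, Mul(2, -4)) = Add(18, -8) = 10)
g = -8 (g = Add(2, Mul(-1, 10)) = Add(2, -10) = -8)
Function('D')(y, H) = Add(-4, H, y) (Function('D')(y, H) = Add(Add(y, H), -4) = Add(Add(H, y), -4) = Add(-4, H, y))
Function('v')(t) = Add(2, t) (Function('v')(t) = Add(-2, Add(4, t)) = Add(2, t))
Add(Mul(151, Function('v')(Function('D')(g, 1))), -154) = Add(Mul(151, Add(2, Add(-4, 1, -8))), -154) = Add(Mul(151, Add(2, -11)), -154) = Add(Mul(151, -9), -154) = Add(-1359, -154) = -1513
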